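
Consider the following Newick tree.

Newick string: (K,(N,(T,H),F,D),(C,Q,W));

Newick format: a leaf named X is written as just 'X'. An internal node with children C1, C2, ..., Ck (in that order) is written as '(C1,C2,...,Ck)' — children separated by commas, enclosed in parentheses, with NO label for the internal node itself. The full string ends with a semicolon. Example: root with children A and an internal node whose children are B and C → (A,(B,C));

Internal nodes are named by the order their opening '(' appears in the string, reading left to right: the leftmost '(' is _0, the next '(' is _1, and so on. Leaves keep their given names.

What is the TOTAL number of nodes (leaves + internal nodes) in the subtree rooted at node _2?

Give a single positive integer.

Answer: 3

Derivation:
Newick: (K,(N,(T,H),F,D),(C,Q,W));
Locate _2: it is the '(' at position 6 (the 3rd '(' reading left to right).
Query: subtree rooted at _2
_2: subtree_size = 1 + 2
  T: subtree_size = 1 + 0
  H: subtree_size = 1 + 0
Total subtree size of _2: 3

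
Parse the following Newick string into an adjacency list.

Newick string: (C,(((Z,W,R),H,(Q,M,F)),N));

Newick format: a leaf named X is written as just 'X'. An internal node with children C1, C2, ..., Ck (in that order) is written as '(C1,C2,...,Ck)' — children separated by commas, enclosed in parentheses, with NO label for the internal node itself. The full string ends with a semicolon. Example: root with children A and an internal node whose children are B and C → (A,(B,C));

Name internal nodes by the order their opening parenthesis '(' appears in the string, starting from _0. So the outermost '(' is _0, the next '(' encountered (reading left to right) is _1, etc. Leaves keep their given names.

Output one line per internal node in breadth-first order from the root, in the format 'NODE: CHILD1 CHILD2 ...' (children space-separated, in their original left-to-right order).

Input: (C,(((Z,W,R),H,(Q,M,F)),N));
Scanning left-to-right, naming '(' by encounter order:
  pos 0: '(' -> open internal node _0 (depth 1)
  pos 3: '(' -> open internal node _1 (depth 2)
  pos 4: '(' -> open internal node _2 (depth 3)
  pos 5: '(' -> open internal node _3 (depth 4)
  pos 11: ')' -> close internal node _3 (now at depth 3)
  pos 15: '(' -> open internal node _4 (depth 4)
  pos 21: ')' -> close internal node _4 (now at depth 3)
  pos 22: ')' -> close internal node _2 (now at depth 2)
  pos 25: ')' -> close internal node _1 (now at depth 1)
  pos 26: ')' -> close internal node _0 (now at depth 0)
Total internal nodes: 5
BFS adjacency from root:
  _0: C _1
  _1: _2 N
  _2: _3 H _4
  _3: Z W R
  _4: Q M F

Answer: _0: C _1
_1: _2 N
_2: _3 H _4
_3: Z W R
_4: Q M F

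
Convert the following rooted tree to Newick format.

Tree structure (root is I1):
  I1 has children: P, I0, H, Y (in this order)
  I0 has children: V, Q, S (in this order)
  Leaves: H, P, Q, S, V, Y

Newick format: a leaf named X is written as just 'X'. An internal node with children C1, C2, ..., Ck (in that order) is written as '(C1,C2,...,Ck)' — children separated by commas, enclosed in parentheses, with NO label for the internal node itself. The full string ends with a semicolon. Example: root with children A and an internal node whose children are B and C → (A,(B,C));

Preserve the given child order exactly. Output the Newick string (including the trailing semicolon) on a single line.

Answer: (P,(V,Q,S),H,Y);

Derivation:
internal I1 with children ['P', 'I0', 'H', 'Y']
  leaf 'P' → 'P'
  internal I0 with children ['V', 'Q', 'S']
    leaf 'V' → 'V'
    leaf 'Q' → 'Q'
    leaf 'S' → 'S'
  → '(V,Q,S)'
  leaf 'H' → 'H'
  leaf 'Y' → 'Y'
→ '(P,(V,Q,S),H,Y)'
Final: (P,(V,Q,S),H,Y);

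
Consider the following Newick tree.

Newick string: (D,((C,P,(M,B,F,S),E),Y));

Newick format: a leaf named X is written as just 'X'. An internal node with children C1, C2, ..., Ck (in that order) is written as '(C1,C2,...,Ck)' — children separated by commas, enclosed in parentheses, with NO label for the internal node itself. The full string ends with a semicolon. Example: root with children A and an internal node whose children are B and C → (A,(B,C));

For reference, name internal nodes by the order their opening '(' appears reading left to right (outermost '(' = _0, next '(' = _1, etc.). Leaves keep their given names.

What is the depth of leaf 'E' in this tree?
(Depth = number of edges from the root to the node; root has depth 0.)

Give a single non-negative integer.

Answer: 3

Derivation:
Newick: (D,((C,P,(M,B,F,S),E),Y));
Naming internals by '(' encounter order: outermost '(' = _0, next = _1, ...
Query node: E
Path from root: _0 -> _1 -> _2 -> E
Depth of E: 3 (number of edges from root)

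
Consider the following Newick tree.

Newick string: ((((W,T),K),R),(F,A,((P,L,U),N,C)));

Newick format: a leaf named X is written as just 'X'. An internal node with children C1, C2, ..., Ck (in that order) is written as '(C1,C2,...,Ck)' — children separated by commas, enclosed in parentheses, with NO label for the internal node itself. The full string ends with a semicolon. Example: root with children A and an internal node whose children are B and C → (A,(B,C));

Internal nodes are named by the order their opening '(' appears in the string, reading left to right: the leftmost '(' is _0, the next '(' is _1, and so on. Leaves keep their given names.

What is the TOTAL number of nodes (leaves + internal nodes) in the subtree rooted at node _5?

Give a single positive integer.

Answer: 7

Derivation:
Newick: ((((W,T),K),R),(F,A,((P,L,U),N,C)));
Locate _5: it is the '(' at position 20 (the 6th '(' reading left to right).
Query: subtree rooted at _5
_5: subtree_size = 1 + 6
  _6: subtree_size = 1 + 3
    P: subtree_size = 1 + 0
    L: subtree_size = 1 + 0
    U: subtree_size = 1 + 0
  N: subtree_size = 1 + 0
  C: subtree_size = 1 + 0
Total subtree size of _5: 7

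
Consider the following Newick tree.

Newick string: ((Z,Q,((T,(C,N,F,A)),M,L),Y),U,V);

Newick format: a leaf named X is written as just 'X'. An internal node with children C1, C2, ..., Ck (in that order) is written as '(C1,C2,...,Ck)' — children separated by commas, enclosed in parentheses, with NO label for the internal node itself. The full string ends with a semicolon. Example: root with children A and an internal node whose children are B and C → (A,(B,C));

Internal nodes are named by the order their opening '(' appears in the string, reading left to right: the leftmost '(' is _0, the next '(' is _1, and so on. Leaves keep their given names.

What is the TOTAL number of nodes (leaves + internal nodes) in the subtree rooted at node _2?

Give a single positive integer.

Answer: 10

Derivation:
Newick: ((Z,Q,((T,(C,N,F,A)),M,L),Y),U,V);
Locate _2: it is the '(' at position 6 (the 3rd '(' reading left to right).
Query: subtree rooted at _2
_2: subtree_size = 1 + 9
  _3: subtree_size = 1 + 6
    T: subtree_size = 1 + 0
    _4: subtree_size = 1 + 4
      C: subtree_size = 1 + 0
      N: subtree_size = 1 + 0
      F: subtree_size = 1 + 0
      A: subtree_size = 1 + 0
  M: subtree_size = 1 + 0
  L: subtree_size = 1 + 0
Total subtree size of _2: 10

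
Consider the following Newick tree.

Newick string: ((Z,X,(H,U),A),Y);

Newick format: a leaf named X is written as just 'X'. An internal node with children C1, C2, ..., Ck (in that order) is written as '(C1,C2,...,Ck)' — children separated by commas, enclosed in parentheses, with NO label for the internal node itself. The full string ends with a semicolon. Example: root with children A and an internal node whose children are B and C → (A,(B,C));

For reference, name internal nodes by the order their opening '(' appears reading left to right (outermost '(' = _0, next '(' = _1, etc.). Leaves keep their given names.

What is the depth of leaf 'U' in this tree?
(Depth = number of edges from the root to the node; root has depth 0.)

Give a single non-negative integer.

Answer: 3

Derivation:
Newick: ((Z,X,(H,U),A),Y);
Naming internals by '(' encounter order: outermost '(' = _0, next = _1, ...
Query node: U
Path from root: _0 -> _1 -> _2 -> U
Depth of U: 3 (number of edges from root)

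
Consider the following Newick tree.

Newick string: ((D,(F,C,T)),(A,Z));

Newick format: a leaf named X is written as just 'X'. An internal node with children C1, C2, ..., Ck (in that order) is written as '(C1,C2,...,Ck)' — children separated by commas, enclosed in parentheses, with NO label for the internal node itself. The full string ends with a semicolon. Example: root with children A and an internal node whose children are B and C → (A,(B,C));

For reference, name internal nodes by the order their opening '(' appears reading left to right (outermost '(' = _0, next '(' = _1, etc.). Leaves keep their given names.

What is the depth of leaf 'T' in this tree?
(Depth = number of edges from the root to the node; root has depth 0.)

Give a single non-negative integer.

Answer: 3

Derivation:
Newick: ((D,(F,C,T)),(A,Z));
Naming internals by '(' encounter order: outermost '(' = _0, next = _1, ...
Query node: T
Path from root: _0 -> _1 -> _2 -> T
Depth of T: 3 (number of edges from root)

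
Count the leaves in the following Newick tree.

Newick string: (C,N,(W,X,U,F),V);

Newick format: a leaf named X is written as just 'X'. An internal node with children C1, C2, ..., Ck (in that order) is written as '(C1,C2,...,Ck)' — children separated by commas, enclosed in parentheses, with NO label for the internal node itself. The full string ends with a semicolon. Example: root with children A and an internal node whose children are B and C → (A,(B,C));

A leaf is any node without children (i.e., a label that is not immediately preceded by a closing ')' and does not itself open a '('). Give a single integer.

Newick: (C,N,(W,X,U,F),V);
Scan left-to-right; a leaf is any maximal label run not followed by '(':
  pos 1: leaf 'C' → count = 1
  pos 3: leaf 'N' → count = 2
  pos 6: leaf 'W' → count = 3
  pos 8: leaf 'X' → count = 4
  pos 10: leaf 'U' → count = 5
  pos 12: leaf 'F' → count = 6
  pos 15: leaf 'V' → count = 7
Total leaves: 7

Answer: 7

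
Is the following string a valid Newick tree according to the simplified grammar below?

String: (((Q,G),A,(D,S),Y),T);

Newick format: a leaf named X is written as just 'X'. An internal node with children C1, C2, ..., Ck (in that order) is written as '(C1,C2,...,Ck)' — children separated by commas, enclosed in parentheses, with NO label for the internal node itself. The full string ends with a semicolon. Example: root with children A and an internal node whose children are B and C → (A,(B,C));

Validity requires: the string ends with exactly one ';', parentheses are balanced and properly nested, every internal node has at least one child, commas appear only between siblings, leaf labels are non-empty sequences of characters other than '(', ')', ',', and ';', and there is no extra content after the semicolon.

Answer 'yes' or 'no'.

Answer: yes

Derivation:
Input: (((Q,G),A,(D,S),Y),T);
Paren balance: 4 '(' vs 4 ')' OK
Ends with single ';': True
Full parse: OK
Valid: True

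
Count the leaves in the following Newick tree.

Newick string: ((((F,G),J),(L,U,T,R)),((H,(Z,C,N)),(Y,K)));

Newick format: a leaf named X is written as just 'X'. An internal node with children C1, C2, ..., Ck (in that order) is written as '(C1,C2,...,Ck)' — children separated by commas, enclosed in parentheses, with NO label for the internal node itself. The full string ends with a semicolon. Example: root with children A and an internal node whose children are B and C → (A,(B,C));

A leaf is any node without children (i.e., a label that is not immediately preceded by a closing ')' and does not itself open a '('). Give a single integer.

Answer: 13

Derivation:
Newick: ((((F,G),J),(L,U,T,R)),((H,(Z,C,N)),(Y,K)));
Scan left-to-right; a leaf is any maximal label run not followed by '(':
  pos 4: leaf 'F' → count = 1
  pos 6: leaf 'G' → count = 2
  pos 9: leaf 'J' → count = 3
  pos 13: leaf 'L' → count = 4
  pos 15: leaf 'U' → count = 5
  pos 17: leaf 'T' → count = 6
  pos 19: leaf 'R' → count = 7
  pos 25: leaf 'H' → count = 8
  pos 28: leaf 'Z' → count = 9
  pos 30: leaf 'C' → count = 10
  pos 32: leaf 'N' → count = 11
  pos 37: leaf 'Y' → count = 12
  pos 39: leaf 'K' → count = 13
Total leaves: 13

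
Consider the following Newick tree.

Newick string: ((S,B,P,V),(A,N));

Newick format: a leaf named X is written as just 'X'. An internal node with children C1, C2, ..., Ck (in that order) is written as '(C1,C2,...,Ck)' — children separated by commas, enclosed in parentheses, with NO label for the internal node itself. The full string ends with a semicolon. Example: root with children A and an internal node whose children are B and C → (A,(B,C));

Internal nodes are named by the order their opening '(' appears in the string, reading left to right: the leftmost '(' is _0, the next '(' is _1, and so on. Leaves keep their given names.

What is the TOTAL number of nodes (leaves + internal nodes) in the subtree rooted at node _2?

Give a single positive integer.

Newick: ((S,B,P,V),(A,N));
Locate _2: it is the '(' at position 11 (the 3rd '(' reading left to right).
Query: subtree rooted at _2
_2: subtree_size = 1 + 2
  A: subtree_size = 1 + 0
  N: subtree_size = 1 + 0
Total subtree size of _2: 3

Answer: 3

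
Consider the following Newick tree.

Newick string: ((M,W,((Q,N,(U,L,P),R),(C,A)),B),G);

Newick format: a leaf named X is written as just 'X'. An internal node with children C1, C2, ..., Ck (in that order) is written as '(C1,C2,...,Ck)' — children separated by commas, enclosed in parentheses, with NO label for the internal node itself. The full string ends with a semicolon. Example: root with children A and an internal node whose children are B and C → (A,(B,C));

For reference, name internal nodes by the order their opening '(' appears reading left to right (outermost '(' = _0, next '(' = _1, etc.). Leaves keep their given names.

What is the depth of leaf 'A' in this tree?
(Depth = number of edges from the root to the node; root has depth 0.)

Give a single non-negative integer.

Newick: ((M,W,((Q,N,(U,L,P),R),(C,A)),B),G);
Naming internals by '(' encounter order: outermost '(' = _0, next = _1, ...
Query node: A
Path from root: _0 -> _1 -> _2 -> _5 -> A
Depth of A: 4 (number of edges from root)

Answer: 4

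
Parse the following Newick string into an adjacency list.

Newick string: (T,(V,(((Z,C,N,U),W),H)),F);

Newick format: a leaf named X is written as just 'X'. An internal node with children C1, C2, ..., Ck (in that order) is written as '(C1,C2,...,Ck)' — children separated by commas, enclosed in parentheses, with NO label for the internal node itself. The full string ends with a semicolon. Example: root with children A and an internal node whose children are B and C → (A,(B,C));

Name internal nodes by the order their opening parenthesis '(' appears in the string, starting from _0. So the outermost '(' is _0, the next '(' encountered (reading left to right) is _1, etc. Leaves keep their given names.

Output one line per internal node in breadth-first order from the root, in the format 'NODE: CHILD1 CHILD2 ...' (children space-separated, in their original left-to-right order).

Answer: _0: T _1 F
_1: V _2
_2: _3 H
_3: _4 W
_4: Z C N U

Derivation:
Input: (T,(V,(((Z,C,N,U),W),H)),F);
Scanning left-to-right, naming '(' by encounter order:
  pos 0: '(' -> open internal node _0 (depth 1)
  pos 3: '(' -> open internal node _1 (depth 2)
  pos 6: '(' -> open internal node _2 (depth 3)
  pos 7: '(' -> open internal node _3 (depth 4)
  pos 8: '(' -> open internal node _4 (depth 5)
  pos 16: ')' -> close internal node _4 (now at depth 4)
  pos 19: ')' -> close internal node _3 (now at depth 3)
  pos 22: ')' -> close internal node _2 (now at depth 2)
  pos 23: ')' -> close internal node _1 (now at depth 1)
  pos 26: ')' -> close internal node _0 (now at depth 0)
Total internal nodes: 5
BFS adjacency from root:
  _0: T _1 F
  _1: V _2
  _2: _3 H
  _3: _4 W
  _4: Z C N U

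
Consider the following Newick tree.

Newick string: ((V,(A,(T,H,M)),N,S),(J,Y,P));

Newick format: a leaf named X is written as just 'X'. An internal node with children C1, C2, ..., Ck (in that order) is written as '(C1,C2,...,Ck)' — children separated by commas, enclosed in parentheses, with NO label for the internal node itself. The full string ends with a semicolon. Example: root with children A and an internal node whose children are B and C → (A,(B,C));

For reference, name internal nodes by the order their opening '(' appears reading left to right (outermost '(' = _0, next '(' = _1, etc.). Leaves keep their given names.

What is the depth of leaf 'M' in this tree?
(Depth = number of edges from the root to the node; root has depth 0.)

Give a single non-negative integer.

Answer: 4

Derivation:
Newick: ((V,(A,(T,H,M)),N,S),(J,Y,P));
Naming internals by '(' encounter order: outermost '(' = _0, next = _1, ...
Query node: M
Path from root: _0 -> _1 -> _2 -> _3 -> M
Depth of M: 4 (number of edges from root)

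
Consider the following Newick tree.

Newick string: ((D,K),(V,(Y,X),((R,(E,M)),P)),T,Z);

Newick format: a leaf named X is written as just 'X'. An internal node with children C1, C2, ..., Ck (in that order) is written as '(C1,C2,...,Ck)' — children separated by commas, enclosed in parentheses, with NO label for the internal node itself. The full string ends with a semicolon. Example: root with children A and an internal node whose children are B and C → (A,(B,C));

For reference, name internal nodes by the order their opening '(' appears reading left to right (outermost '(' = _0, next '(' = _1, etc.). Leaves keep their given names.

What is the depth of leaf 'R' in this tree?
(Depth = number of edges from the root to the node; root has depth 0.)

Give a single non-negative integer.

Answer: 4

Derivation:
Newick: ((D,K),(V,(Y,X),((R,(E,M)),P)),T,Z);
Naming internals by '(' encounter order: outermost '(' = _0, next = _1, ...
Query node: R
Path from root: _0 -> _2 -> _4 -> _5 -> R
Depth of R: 4 (number of edges from root)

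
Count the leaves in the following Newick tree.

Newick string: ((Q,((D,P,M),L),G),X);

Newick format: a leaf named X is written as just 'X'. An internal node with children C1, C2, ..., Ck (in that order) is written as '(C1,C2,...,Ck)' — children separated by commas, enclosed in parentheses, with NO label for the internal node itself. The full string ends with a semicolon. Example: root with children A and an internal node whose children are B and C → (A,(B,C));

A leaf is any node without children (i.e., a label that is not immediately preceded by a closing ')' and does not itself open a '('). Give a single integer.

Answer: 7

Derivation:
Newick: ((Q,((D,P,M),L),G),X);
Scan left-to-right; a leaf is any maximal label run not followed by '(':
  pos 2: leaf 'Q' → count = 1
  pos 6: leaf 'D' → count = 2
  pos 8: leaf 'P' → count = 3
  pos 10: leaf 'M' → count = 4
  pos 13: leaf 'L' → count = 5
  pos 16: leaf 'G' → count = 6
  pos 19: leaf 'X' → count = 7
Total leaves: 7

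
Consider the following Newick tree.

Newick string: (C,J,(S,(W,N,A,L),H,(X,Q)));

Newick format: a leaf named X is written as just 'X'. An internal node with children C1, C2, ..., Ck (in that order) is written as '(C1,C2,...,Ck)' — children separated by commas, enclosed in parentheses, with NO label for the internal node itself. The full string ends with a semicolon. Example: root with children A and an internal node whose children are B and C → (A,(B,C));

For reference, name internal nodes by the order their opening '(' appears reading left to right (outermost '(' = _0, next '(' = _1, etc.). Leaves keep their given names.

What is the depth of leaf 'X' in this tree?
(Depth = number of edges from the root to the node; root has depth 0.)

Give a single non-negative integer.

Newick: (C,J,(S,(W,N,A,L),H,(X,Q)));
Naming internals by '(' encounter order: outermost '(' = _0, next = _1, ...
Query node: X
Path from root: _0 -> _1 -> _3 -> X
Depth of X: 3 (number of edges from root)

Answer: 3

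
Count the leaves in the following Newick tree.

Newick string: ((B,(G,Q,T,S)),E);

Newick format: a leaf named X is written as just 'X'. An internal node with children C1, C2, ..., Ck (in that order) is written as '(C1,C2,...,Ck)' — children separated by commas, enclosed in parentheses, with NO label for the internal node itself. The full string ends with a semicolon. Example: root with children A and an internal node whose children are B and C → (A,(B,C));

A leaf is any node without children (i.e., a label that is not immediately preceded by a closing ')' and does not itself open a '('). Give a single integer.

Answer: 6

Derivation:
Newick: ((B,(G,Q,T,S)),E);
Scan left-to-right; a leaf is any maximal label run not followed by '(':
  pos 2: leaf 'B' → count = 1
  pos 5: leaf 'G' → count = 2
  pos 7: leaf 'Q' → count = 3
  pos 9: leaf 'T' → count = 4
  pos 11: leaf 'S' → count = 5
  pos 15: leaf 'E' → count = 6
Total leaves: 6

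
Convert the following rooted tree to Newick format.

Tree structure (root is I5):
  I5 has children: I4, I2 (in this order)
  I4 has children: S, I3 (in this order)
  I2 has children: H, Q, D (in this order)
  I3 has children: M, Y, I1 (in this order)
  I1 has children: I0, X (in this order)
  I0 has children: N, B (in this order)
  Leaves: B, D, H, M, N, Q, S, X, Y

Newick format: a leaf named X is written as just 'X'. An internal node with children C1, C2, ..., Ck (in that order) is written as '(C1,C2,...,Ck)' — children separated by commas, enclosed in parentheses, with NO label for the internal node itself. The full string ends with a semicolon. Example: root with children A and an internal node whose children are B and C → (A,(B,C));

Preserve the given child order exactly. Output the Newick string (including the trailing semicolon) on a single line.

internal I5 with children ['I4', 'I2']
  internal I4 with children ['S', 'I3']
    leaf 'S' → 'S'
    internal I3 with children ['M', 'Y', 'I1']
      leaf 'M' → 'M'
      leaf 'Y' → 'Y'
      internal I1 with children ['I0', 'X']
        internal I0 with children ['N', 'B']
          leaf 'N' → 'N'
          leaf 'B' → 'B'
        → '(N,B)'
        leaf 'X' → 'X'
      → '((N,B),X)'
    → '(M,Y,((N,B),X))'
  → '(S,(M,Y,((N,B),X)))'
  internal I2 with children ['H', 'Q', 'D']
    leaf 'H' → 'H'
    leaf 'Q' → 'Q'
    leaf 'D' → 'D'
  → '(H,Q,D)'
→ '((S,(M,Y,((N,B),X))),(H,Q,D))'
Final: ((S,(M,Y,((N,B),X))),(H,Q,D));

Answer: ((S,(M,Y,((N,B),X))),(H,Q,D));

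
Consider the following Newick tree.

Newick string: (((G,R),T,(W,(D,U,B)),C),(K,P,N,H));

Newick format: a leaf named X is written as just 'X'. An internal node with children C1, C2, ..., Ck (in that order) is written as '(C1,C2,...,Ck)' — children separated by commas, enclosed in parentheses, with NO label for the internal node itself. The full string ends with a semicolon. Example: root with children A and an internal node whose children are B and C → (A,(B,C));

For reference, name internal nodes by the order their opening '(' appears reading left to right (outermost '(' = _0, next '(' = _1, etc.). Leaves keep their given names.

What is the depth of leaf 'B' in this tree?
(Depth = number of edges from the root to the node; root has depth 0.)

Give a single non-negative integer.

Newick: (((G,R),T,(W,(D,U,B)),C),(K,P,N,H));
Naming internals by '(' encounter order: outermost '(' = _0, next = _1, ...
Query node: B
Path from root: _0 -> _1 -> _3 -> _4 -> B
Depth of B: 4 (number of edges from root)

Answer: 4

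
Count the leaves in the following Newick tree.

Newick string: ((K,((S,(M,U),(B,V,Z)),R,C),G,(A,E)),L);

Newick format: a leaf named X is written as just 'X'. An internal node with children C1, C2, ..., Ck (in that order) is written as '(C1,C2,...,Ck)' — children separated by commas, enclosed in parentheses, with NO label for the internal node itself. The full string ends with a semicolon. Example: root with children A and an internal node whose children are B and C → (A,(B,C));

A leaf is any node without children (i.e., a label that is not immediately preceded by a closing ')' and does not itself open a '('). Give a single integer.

Newick: ((K,((S,(M,U),(B,V,Z)),R,C),G,(A,E)),L);
Scan left-to-right; a leaf is any maximal label run not followed by '(':
  pos 2: leaf 'K' → count = 1
  pos 6: leaf 'S' → count = 2
  pos 9: leaf 'M' → count = 3
  pos 11: leaf 'U' → count = 4
  pos 15: leaf 'B' → count = 5
  pos 17: leaf 'V' → count = 6
  pos 19: leaf 'Z' → count = 7
  pos 23: leaf 'R' → count = 8
  pos 25: leaf 'C' → count = 9
  pos 28: leaf 'G' → count = 10
  pos 31: leaf 'A' → count = 11
  pos 33: leaf 'E' → count = 12
  pos 37: leaf 'L' → count = 13
Total leaves: 13

Answer: 13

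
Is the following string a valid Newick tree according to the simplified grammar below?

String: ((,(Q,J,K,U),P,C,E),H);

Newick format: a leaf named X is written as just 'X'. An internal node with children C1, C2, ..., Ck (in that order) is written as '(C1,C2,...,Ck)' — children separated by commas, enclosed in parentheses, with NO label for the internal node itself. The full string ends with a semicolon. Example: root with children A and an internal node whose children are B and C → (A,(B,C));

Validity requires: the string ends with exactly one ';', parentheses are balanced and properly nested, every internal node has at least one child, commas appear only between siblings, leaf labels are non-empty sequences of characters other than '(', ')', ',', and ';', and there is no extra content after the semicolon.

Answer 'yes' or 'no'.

Answer: no

Derivation:
Input: ((,(Q,J,K,U),P,C,E),H);
Paren balance: 3 '(' vs 3 ')' OK
Ends with single ';': True
Full parse: FAILS (empty leaf label at pos 2)
Valid: False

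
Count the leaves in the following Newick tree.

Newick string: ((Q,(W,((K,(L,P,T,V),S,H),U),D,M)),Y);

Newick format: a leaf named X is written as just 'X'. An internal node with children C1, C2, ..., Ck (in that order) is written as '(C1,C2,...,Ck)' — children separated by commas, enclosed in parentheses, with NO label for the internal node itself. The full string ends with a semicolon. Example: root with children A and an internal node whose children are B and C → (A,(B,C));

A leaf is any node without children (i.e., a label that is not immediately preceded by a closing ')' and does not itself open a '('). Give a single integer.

Answer: 13

Derivation:
Newick: ((Q,(W,((K,(L,P,T,V),S,H),U),D,M)),Y);
Scan left-to-right; a leaf is any maximal label run not followed by '(':
  pos 2: leaf 'Q' → count = 1
  pos 5: leaf 'W' → count = 2
  pos 9: leaf 'K' → count = 3
  pos 12: leaf 'L' → count = 4
  pos 14: leaf 'P' → count = 5
  pos 16: leaf 'T' → count = 6
  pos 18: leaf 'V' → count = 7
  pos 21: leaf 'S' → count = 8
  pos 23: leaf 'H' → count = 9
  pos 26: leaf 'U' → count = 10
  pos 29: leaf 'D' → count = 11
  pos 31: leaf 'M' → count = 12
  pos 35: leaf 'Y' → count = 13
Total leaves: 13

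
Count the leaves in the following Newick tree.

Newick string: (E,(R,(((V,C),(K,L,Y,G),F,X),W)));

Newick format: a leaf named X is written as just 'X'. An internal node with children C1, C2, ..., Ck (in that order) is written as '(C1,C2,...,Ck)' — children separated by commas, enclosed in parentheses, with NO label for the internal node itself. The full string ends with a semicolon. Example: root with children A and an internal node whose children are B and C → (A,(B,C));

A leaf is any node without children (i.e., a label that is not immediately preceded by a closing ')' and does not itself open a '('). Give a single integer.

Newick: (E,(R,(((V,C),(K,L,Y,G),F,X),W)));
Scan left-to-right; a leaf is any maximal label run not followed by '(':
  pos 1: leaf 'E' → count = 1
  pos 4: leaf 'R' → count = 2
  pos 9: leaf 'V' → count = 3
  pos 11: leaf 'C' → count = 4
  pos 15: leaf 'K' → count = 5
  pos 17: leaf 'L' → count = 6
  pos 19: leaf 'Y' → count = 7
  pos 21: leaf 'G' → count = 8
  pos 24: leaf 'F' → count = 9
  pos 26: leaf 'X' → count = 10
  pos 29: leaf 'W' → count = 11
Total leaves: 11

Answer: 11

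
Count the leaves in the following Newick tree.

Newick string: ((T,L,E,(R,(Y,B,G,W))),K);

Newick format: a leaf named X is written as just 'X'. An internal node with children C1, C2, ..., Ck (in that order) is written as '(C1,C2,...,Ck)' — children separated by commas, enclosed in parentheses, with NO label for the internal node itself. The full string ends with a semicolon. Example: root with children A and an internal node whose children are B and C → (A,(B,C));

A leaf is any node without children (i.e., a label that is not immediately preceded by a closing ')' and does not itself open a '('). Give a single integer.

Newick: ((T,L,E,(R,(Y,B,G,W))),K);
Scan left-to-right; a leaf is any maximal label run not followed by '(':
  pos 2: leaf 'T' → count = 1
  pos 4: leaf 'L' → count = 2
  pos 6: leaf 'E' → count = 3
  pos 9: leaf 'R' → count = 4
  pos 12: leaf 'Y' → count = 5
  pos 14: leaf 'B' → count = 6
  pos 16: leaf 'G' → count = 7
  pos 18: leaf 'W' → count = 8
  pos 23: leaf 'K' → count = 9
Total leaves: 9

Answer: 9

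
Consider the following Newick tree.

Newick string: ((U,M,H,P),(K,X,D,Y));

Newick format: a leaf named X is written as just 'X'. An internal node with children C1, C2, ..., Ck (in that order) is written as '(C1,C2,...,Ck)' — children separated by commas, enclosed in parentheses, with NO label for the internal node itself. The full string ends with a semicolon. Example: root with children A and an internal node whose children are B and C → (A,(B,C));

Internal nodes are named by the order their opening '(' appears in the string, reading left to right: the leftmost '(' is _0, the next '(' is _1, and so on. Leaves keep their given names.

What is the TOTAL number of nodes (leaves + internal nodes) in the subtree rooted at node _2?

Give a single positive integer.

Answer: 5

Derivation:
Newick: ((U,M,H,P),(K,X,D,Y));
Locate _2: it is the '(' at position 11 (the 3rd '(' reading left to right).
Query: subtree rooted at _2
_2: subtree_size = 1 + 4
  K: subtree_size = 1 + 0
  X: subtree_size = 1 + 0
  D: subtree_size = 1 + 0
  Y: subtree_size = 1 + 0
Total subtree size of _2: 5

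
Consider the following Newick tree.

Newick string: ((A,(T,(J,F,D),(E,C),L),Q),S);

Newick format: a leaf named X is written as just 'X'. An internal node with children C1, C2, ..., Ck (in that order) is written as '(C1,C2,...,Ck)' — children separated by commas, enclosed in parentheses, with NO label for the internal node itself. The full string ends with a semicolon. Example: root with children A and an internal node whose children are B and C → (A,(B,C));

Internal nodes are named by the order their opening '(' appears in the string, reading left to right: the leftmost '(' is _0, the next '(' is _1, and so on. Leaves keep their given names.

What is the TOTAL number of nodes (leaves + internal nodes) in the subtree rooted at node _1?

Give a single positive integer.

Answer: 13

Derivation:
Newick: ((A,(T,(J,F,D),(E,C),L),Q),S);
Locate _1: it is the '(' at position 1 (the 2nd '(' reading left to right).
Query: subtree rooted at _1
_1: subtree_size = 1 + 12
  A: subtree_size = 1 + 0
  _2: subtree_size = 1 + 9
    T: subtree_size = 1 + 0
    _3: subtree_size = 1 + 3
      J: subtree_size = 1 + 0
      F: subtree_size = 1 + 0
      D: subtree_size = 1 + 0
    _4: subtree_size = 1 + 2
      E: subtree_size = 1 + 0
      C: subtree_size = 1 + 0
    L: subtree_size = 1 + 0
  Q: subtree_size = 1 + 0
Total subtree size of _1: 13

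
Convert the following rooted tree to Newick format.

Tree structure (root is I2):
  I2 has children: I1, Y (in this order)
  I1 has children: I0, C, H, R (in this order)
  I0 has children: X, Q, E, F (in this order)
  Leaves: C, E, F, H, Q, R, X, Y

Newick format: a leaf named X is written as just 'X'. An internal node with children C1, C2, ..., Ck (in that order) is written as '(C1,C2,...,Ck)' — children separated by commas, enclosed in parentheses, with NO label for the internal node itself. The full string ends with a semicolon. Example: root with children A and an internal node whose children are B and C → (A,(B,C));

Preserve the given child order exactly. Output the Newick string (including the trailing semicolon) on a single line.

internal I2 with children ['I1', 'Y']
  internal I1 with children ['I0', 'C', 'H', 'R']
    internal I0 with children ['X', 'Q', 'E', 'F']
      leaf 'X' → 'X'
      leaf 'Q' → 'Q'
      leaf 'E' → 'E'
      leaf 'F' → 'F'
    → '(X,Q,E,F)'
    leaf 'C' → 'C'
    leaf 'H' → 'H'
    leaf 'R' → 'R'
  → '((X,Q,E,F),C,H,R)'
  leaf 'Y' → 'Y'
→ '(((X,Q,E,F),C,H,R),Y)'
Final: (((X,Q,E,F),C,H,R),Y);

Answer: (((X,Q,E,F),C,H,R),Y);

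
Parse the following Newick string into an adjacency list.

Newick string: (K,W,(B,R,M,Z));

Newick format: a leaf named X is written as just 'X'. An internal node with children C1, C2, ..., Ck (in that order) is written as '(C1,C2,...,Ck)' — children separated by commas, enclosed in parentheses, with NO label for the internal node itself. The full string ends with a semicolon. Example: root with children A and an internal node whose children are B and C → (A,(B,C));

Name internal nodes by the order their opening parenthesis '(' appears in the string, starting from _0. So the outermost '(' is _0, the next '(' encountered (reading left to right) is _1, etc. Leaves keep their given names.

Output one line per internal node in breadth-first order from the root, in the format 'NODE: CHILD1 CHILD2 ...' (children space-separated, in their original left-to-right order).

Input: (K,W,(B,R,M,Z));
Scanning left-to-right, naming '(' by encounter order:
  pos 0: '(' -> open internal node _0 (depth 1)
  pos 5: '(' -> open internal node _1 (depth 2)
  pos 13: ')' -> close internal node _1 (now at depth 1)
  pos 14: ')' -> close internal node _0 (now at depth 0)
Total internal nodes: 2
BFS adjacency from root:
  _0: K W _1
  _1: B R M Z

Answer: _0: K W _1
_1: B R M Z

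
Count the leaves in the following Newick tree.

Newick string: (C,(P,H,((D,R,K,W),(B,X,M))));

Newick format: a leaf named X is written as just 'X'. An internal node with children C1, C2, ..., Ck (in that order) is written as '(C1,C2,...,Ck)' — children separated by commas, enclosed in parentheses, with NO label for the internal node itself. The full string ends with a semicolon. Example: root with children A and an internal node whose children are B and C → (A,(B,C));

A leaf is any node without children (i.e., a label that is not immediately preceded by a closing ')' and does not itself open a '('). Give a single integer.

Answer: 10

Derivation:
Newick: (C,(P,H,((D,R,K,W),(B,X,M))));
Scan left-to-right; a leaf is any maximal label run not followed by '(':
  pos 1: leaf 'C' → count = 1
  pos 4: leaf 'P' → count = 2
  pos 6: leaf 'H' → count = 3
  pos 10: leaf 'D' → count = 4
  pos 12: leaf 'R' → count = 5
  pos 14: leaf 'K' → count = 6
  pos 16: leaf 'W' → count = 7
  pos 20: leaf 'B' → count = 8
  pos 22: leaf 'X' → count = 9
  pos 24: leaf 'M' → count = 10
Total leaves: 10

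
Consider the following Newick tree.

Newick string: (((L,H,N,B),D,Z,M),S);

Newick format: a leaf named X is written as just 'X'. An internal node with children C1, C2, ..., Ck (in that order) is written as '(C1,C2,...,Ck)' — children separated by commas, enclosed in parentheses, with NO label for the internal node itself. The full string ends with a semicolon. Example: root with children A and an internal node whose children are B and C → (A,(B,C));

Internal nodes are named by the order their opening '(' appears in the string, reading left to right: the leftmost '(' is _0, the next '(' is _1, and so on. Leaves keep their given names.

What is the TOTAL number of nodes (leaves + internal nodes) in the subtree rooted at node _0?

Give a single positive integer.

Answer: 11

Derivation:
Newick: (((L,H,N,B),D,Z,M),S);
Locate _0: it is the '(' at position 0 (the 1st '(' reading left to right).
Query: subtree rooted at _0
_0: subtree_size = 1 + 10
  _1: subtree_size = 1 + 8
    _2: subtree_size = 1 + 4
      L: subtree_size = 1 + 0
      H: subtree_size = 1 + 0
      N: subtree_size = 1 + 0
      B: subtree_size = 1 + 0
    D: subtree_size = 1 + 0
    Z: subtree_size = 1 + 0
    M: subtree_size = 1 + 0
  S: subtree_size = 1 + 0
Total subtree size of _0: 11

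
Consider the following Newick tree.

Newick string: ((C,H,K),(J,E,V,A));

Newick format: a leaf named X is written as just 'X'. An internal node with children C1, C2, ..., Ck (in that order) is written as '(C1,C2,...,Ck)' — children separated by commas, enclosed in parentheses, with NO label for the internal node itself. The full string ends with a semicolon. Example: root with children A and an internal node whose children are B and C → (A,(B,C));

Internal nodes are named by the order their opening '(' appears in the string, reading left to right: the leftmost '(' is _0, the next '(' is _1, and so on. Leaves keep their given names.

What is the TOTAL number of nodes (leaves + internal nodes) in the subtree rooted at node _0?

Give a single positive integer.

Answer: 10

Derivation:
Newick: ((C,H,K),(J,E,V,A));
Locate _0: it is the '(' at position 0 (the 1st '(' reading left to right).
Query: subtree rooted at _0
_0: subtree_size = 1 + 9
  _1: subtree_size = 1 + 3
    C: subtree_size = 1 + 0
    H: subtree_size = 1 + 0
    K: subtree_size = 1 + 0
  _2: subtree_size = 1 + 4
    J: subtree_size = 1 + 0
    E: subtree_size = 1 + 0
    V: subtree_size = 1 + 0
    A: subtree_size = 1 + 0
Total subtree size of _0: 10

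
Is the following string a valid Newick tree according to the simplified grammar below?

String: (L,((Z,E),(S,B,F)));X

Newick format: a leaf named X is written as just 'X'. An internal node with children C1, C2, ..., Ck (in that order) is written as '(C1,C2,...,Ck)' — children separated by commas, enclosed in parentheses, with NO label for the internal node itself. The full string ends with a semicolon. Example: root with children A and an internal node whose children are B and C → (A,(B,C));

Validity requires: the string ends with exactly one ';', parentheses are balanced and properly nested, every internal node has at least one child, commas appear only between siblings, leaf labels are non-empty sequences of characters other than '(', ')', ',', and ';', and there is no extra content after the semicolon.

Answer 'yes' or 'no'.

Input: (L,((Z,E),(S,B,F)));X
Paren balance: 4 '(' vs 4 ')' OK
Ends with single ';': False
Full parse: FAILS (must end with ;)
Valid: False

Answer: no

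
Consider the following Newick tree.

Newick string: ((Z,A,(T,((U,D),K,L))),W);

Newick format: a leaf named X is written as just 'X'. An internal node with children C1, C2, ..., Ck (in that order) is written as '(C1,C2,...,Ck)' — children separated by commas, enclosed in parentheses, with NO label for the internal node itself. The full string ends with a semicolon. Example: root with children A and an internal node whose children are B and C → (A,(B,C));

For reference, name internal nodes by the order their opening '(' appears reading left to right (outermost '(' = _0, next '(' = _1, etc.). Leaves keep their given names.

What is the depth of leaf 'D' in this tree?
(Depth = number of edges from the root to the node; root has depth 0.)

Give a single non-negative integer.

Answer: 5

Derivation:
Newick: ((Z,A,(T,((U,D),K,L))),W);
Naming internals by '(' encounter order: outermost '(' = _0, next = _1, ...
Query node: D
Path from root: _0 -> _1 -> _2 -> _3 -> _4 -> D
Depth of D: 5 (number of edges from root)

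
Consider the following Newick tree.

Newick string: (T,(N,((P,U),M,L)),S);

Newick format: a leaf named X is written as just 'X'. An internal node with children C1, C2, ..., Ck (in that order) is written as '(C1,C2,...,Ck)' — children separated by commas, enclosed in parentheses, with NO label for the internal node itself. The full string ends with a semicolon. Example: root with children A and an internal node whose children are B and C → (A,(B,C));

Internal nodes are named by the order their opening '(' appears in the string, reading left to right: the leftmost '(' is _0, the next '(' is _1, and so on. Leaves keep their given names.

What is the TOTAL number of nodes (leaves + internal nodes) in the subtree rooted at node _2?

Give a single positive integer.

Answer: 6

Derivation:
Newick: (T,(N,((P,U),M,L)),S);
Locate _2: it is the '(' at position 6 (the 3rd '(' reading left to right).
Query: subtree rooted at _2
_2: subtree_size = 1 + 5
  _3: subtree_size = 1 + 2
    P: subtree_size = 1 + 0
    U: subtree_size = 1 + 0
  M: subtree_size = 1 + 0
  L: subtree_size = 1 + 0
Total subtree size of _2: 6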